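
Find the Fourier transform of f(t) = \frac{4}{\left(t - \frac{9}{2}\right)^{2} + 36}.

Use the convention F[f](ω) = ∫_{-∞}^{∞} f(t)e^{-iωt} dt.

F(ω) = \frac{2 \pi e^{- \frac{9 i \omega}{2} - 6 \left|{\omega}\right|}}{3}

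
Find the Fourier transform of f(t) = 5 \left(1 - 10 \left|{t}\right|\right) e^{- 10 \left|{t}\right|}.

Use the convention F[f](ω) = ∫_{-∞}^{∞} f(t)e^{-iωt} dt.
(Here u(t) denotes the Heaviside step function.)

F(ω) = \frac{200 \omega^{2}}{\left(\omega^{2} + 100\right)^{2}}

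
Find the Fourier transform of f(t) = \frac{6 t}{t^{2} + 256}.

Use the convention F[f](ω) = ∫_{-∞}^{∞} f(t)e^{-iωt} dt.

F(ω) = - 6 i \pi e^{- 16 \left|{\omega}\right|} \operatorname{sign}{\left(\omega \right)}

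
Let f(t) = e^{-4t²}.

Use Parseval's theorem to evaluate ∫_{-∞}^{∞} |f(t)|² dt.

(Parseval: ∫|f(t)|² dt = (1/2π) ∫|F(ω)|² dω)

∫|f(t)|² dt = \frac{\sqrt{2} \sqrt{\pi}}{4}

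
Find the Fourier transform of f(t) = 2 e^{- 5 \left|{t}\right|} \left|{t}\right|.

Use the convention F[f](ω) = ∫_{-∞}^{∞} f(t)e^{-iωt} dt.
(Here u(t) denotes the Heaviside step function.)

F(ω) = \frac{4 \left(25 - \omega^{2}\right)}{\left(\omega^{2} + 25\right)^{2}}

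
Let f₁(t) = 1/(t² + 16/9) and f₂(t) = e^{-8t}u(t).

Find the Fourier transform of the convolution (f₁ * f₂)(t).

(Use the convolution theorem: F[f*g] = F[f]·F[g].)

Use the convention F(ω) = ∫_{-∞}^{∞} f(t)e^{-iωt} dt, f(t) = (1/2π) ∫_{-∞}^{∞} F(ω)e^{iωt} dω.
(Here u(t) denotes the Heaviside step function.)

F[f₁*f₂](ω) = \frac{3 \pi e^{- \frac{4 \left|{\omega}\right|}{3}}}{4 \left(i \omega + 8\right)}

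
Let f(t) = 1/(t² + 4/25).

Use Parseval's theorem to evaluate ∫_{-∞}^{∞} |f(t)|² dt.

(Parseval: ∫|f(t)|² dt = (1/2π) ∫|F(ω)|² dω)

∫|f(t)|² dt = \frac{125 \pi}{16}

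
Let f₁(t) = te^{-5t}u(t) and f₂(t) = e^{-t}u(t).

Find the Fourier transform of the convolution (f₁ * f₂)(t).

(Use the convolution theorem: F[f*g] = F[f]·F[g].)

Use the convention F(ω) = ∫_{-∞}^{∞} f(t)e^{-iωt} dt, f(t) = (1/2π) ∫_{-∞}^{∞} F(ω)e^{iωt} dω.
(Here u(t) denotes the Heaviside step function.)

F[f₁*f₂](ω) = \frac{1}{\left(i \omega + 1\right) \left(i \omega + 5\right)^{2}}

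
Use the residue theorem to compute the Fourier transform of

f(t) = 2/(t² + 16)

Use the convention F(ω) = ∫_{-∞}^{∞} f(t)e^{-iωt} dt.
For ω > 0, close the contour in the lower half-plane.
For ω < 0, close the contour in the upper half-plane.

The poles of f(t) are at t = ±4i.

Let g(z) = f(z)e^{-iωz}; for large |z| the factor e^{-iωz} decays in the lower half-plane when ω > 0 and in the upper half-plane when ω < 0.

Case ω > 0 (lower half-plane, clockwise contour ⇒ F(ω) = -2πi·ΣRes):
  Res_{z = - 4 i} g(z) = \frac{i e^{- 4 \omega}}{4}
  F(ω) = -2πi·ΣRes = \frac{\pi e^{- 4 \omega}}{2}

Case ω < 0 (upper half-plane, counterclockwise contour ⇒ F(ω) = +2πi·ΣRes):
  Res_{z = 4 i} g(z) = - \frac{i e^{4 \omega}}{4}
  F(ω) = 2πi·ΣRes = \frac{\pi e^{4 \omega}}{2}

Both cases combine into a single formula in |ω|:

F(ω) = \frac{\pi e^{- 4 \left|{\omega}\right|}}{2}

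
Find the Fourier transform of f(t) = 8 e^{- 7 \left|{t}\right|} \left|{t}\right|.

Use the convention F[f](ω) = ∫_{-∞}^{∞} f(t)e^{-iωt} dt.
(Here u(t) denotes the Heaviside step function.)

F(ω) = \frac{16 \left(49 - \omega^{2}\right)}{\left(\omega^{2} + 49\right)^{2}}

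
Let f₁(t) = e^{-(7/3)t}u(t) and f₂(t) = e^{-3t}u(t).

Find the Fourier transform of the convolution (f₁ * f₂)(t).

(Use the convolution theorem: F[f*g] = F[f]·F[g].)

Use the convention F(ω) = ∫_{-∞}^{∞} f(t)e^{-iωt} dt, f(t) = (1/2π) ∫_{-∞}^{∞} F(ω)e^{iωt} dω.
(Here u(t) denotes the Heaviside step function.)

F[f₁*f₂](ω) = \frac{3}{\left(i \omega + 3\right) \left(3 i \omega + 7\right)}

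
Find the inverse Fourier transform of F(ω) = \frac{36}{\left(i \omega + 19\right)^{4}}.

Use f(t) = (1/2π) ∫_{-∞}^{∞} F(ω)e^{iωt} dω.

f(t) = 6 t^{3} e^{- 19 t} u\left(t\right)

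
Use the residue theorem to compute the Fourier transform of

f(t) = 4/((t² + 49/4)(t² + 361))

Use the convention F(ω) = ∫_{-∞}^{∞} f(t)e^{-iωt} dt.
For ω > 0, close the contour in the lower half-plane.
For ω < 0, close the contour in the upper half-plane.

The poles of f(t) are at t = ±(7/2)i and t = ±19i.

Let g(z) = f(z)e^{-iωz}; for large |z| the factor e^{-iωz} decays in the lower half-plane when ω > 0 and in the upper half-plane when ω < 0.

Case ω > 0 (lower half-plane, clockwise contour ⇒ F(ω) = -2πi·ΣRes):
  Res_{z = - \frac{7 i}{2}} g(z) = \frac{16 i e^{- \frac{7 \omega}{2}}}{9765}
  Res_{z = - 19 i} g(z) = - \frac{8 i e^{- 19 \omega}}{26505}
  F(ω) = -2πi·ΣRes = - \frac{16 \pi e^{- 19 \omega}}{26505} + \frac{32 \pi e^{- \frac{7 \omega}{2}}}{9765}

Case ω < 0 (upper half-plane, counterclockwise contour ⇒ F(ω) = +2πi·ΣRes):
  Res_{z = \frac{7 i}{2}} g(z) = - \frac{16 i e^{\frac{7 \omega}{2}}}{9765}
  Res_{z = 19 i} g(z) = \frac{8 i e^{19 \omega}}{26505}
  F(ω) = 2πi·ΣRes = \frac{16 \pi \left(38 e^{\frac{7 \omega}{2}} - 7 e^{19 \omega}\right)}{185535}

Both cases combine into a single formula in |ω|:

F(ω) = - \frac{16 \pi e^{- 19 \left|{\omega}\right|}}{26505} + \frac{32 \pi e^{- \frac{7 \left|{\omega}\right|}{2}}}{9765}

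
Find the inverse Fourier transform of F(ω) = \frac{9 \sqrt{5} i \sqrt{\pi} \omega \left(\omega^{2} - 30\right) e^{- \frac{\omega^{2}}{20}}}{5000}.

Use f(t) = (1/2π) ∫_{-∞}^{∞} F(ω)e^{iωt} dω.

f(t) = 9 t^{3} e^{- 5 t^{2}}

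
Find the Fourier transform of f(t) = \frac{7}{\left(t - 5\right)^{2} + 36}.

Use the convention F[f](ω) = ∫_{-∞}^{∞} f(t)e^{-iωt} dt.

F(ω) = \frac{7 \pi e^{- 5 i \omega - 6 \left|{\omega}\right|}}{6}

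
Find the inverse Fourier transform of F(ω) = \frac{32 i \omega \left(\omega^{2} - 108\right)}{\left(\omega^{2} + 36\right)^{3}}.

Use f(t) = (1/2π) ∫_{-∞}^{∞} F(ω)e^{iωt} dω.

f(t) = 8 t e^{- 6 \left|{t}\right|} \left|{t}\right|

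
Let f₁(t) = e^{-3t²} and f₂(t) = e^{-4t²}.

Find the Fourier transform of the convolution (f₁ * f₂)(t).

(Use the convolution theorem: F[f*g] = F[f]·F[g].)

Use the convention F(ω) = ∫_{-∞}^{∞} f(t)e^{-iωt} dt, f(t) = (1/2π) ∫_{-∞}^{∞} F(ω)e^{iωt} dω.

F[f₁*f₂](ω) = \frac{\sqrt{3} \pi e^{- \frac{7 \omega^{2}}{48}}}{6}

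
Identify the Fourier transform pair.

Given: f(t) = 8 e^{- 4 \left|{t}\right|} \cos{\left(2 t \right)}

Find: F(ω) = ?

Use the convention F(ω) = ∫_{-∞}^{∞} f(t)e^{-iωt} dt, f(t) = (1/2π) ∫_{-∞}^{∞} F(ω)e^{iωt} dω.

F(ω) = \frac{64 \left(\omega^{2} + 20\right)}{\omega^{4} + 24 \omega^{2} + 400}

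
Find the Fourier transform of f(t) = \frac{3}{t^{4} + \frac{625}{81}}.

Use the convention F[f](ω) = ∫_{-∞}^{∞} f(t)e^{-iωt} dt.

F(ω) = \frac{81 \pi e^{- \frac{5 \sqrt{2} \left|{\omega}\right|}{6}} \sin{\left(\frac{5 \sqrt{2} \left|{\omega}\right|}{6} + \frac{\pi}{4} \right)}}{125}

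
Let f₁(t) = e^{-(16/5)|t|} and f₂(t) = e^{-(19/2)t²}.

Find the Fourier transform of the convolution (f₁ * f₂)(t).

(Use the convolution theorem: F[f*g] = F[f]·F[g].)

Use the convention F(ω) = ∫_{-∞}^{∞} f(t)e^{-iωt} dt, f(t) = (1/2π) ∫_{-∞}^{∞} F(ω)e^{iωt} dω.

F[f₁*f₂](ω) = \frac{160 \sqrt{38} \sqrt{\pi} e^{- \frac{\omega^{2}}{38}}}{19 \left(25 \omega^{2} + 256\right)}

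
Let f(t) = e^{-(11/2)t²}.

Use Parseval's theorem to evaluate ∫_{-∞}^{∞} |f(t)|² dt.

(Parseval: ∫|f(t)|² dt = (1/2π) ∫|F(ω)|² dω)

∫|f(t)|² dt = \frac{\sqrt{11} \sqrt{\pi}}{11}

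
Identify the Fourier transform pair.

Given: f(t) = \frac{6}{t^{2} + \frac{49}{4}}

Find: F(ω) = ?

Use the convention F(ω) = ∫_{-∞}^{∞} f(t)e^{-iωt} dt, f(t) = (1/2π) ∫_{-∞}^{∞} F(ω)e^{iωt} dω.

F(ω) = \frac{12 \pi e^{- \frac{7 \left|{\omega}\right|}{2}}}{7}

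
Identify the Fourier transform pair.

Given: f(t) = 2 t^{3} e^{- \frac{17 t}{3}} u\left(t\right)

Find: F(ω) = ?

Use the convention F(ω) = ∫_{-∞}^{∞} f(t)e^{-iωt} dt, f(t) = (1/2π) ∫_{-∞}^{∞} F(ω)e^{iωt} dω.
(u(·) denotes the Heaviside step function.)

F(ω) = \frac{972}{\left(3 i \omega + 17\right)^{4}}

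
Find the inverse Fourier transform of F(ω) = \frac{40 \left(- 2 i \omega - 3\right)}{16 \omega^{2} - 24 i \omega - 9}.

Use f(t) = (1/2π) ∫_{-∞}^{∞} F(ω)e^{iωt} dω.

f(t) = 5 \left(\frac{3 t}{4} + 1\right) e^{- \frac{3 t}{4}} u\left(t\right)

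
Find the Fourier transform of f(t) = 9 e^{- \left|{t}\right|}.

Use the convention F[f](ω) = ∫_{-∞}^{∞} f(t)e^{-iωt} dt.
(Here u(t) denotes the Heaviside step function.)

F(ω) = \frac{18}{\omega^{2} + 1}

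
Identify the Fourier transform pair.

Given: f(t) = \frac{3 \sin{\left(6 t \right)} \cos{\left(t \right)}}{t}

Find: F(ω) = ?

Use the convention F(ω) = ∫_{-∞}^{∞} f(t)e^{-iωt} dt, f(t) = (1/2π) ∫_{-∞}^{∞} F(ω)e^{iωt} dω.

F(ω) = \begin{cases} 3 \pi & \text{for}\: \omega > -5 \wedge \omega < 5 \\\frac{3 \pi}{2} & \text{for}\: \omega > -7 \wedge \omega < 7 \\0 & \text{otherwise} \end{cases}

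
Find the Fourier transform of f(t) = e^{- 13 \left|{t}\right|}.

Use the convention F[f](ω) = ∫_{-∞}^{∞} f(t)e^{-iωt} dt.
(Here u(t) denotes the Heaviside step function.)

F(ω) = \frac{26}{\omega^{2} + 169}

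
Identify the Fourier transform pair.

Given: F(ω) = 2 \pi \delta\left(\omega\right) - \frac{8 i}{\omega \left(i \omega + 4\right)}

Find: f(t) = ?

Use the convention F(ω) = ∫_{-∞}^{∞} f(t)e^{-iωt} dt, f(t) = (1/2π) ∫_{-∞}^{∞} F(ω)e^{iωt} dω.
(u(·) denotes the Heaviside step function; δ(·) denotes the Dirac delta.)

f(t) = 2 \left(1 - e^{- 4 t}\right) u\left(t\right)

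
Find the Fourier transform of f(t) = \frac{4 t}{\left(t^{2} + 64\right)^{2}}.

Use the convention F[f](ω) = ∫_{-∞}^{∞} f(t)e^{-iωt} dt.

F(ω) = - \frac{i \pi \omega e^{- 8 \left|{\omega}\right|}}{4}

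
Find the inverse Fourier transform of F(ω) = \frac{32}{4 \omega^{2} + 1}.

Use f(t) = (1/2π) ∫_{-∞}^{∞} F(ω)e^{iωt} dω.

f(t) = 8 e^{- \frac{\left|{t}\right|}{2}}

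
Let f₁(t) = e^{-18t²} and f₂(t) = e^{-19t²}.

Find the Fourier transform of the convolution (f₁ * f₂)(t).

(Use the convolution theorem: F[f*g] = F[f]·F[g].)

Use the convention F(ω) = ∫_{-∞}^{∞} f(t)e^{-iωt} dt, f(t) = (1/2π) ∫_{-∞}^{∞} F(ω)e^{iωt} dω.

F[f₁*f₂](ω) = \frac{\sqrt{38} \pi e^{- \frac{37 \omega^{2}}{1368}}}{114}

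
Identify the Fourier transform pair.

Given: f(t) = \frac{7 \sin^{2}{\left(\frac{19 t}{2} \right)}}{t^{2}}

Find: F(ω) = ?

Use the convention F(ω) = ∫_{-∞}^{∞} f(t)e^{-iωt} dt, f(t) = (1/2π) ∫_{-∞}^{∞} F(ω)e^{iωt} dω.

F(ω) = \begin{cases} \frac{7 \pi \left(19 - \left|{\omega}\right|\right)}{2} & \text{for}\: \omega > -19 \wedge \omega < 19 \\0 & \text{otherwise} \end{cases}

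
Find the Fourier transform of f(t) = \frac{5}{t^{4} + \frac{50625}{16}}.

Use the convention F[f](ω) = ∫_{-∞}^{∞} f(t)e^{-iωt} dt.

F(ω) = \frac{8 \pi e^{- \frac{15 \sqrt{2} \left|{\omega}\right|}{4}} \sin{\left(\frac{15 \sqrt{2} \left|{\omega}\right|}{4} + \frac{\pi}{4} \right)}}{675}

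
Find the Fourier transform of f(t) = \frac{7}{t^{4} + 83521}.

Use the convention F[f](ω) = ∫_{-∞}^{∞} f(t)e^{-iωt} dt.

F(ω) = \frac{7 \pi e^{- \frac{17 \sqrt{2} \left|{\omega}\right|}{2}} \sin{\left(\frac{17 \sqrt{2} \left|{\omega}\right|}{2} + \frac{\pi}{4} \right)}}{4913}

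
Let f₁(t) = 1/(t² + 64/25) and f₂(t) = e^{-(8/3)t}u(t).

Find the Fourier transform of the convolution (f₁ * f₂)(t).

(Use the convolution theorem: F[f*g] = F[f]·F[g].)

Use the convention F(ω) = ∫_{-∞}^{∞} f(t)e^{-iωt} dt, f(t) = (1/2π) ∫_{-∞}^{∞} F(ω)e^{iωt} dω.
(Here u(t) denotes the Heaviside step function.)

F[f₁*f₂](ω) = \frac{15 \pi e^{- \frac{8 \left|{\omega}\right|}{5}}}{8 \left(3 i \omega + 8\right)}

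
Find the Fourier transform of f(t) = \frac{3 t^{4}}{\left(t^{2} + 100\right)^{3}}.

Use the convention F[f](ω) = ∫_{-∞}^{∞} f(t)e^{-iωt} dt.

F(ω) = \frac{3 \pi \left(100 \omega^{2} - 50 \left|{\omega}\right| + 3\right) e^{- 10 \left|{\omega}\right|}}{80}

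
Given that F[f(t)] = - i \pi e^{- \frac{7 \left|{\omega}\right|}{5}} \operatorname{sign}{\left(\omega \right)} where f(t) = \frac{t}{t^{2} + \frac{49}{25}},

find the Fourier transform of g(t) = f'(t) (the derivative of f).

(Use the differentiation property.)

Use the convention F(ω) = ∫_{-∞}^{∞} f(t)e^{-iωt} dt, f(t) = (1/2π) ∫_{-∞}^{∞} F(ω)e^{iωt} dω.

F[g](ω) = \pi \omega e^{- \frac{7 \left|{\omega}\right|}{5}} \operatorname{sign}{\left(\omega \right)}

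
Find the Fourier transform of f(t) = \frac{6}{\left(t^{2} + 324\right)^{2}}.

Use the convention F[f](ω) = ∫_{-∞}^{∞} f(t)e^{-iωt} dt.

F(ω) = \frac{\pi \left(18 \left|{\omega}\right| + 1\right) e^{- 18 \left|{\omega}\right|}}{1944}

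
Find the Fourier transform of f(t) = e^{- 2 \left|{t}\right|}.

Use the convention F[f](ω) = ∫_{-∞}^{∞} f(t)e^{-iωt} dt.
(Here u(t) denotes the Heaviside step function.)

F(ω) = \frac{4}{\omega^{2} + 4}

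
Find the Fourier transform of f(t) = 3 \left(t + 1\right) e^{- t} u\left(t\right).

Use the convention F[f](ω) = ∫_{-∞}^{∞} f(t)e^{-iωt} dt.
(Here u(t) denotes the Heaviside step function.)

F(ω) = \frac{3 \left(- i \omega - 2\right)}{\omega^{2} - 2 i \omega - 1}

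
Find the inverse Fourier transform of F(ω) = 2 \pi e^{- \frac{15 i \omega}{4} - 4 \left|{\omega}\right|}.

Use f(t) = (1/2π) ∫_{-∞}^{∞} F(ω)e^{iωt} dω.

f(t) = \frac{8}{\left(t - \frac{15}{4}\right)^{2} + 16}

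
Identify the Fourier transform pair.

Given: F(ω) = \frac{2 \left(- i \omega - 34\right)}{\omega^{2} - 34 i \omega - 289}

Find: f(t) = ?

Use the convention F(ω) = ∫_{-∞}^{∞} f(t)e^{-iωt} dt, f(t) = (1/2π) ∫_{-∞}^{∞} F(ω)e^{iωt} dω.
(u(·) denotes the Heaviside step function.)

f(t) = 2 \left(17 t + 1\right) e^{- 17 t} u\left(t\right)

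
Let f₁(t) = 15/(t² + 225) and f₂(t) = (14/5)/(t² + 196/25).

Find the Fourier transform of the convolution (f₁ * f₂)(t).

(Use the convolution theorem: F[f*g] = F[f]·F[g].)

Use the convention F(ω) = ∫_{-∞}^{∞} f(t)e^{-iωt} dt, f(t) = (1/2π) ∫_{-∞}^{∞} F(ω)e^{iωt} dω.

F[f₁*f₂](ω) = \pi^{2} e^{- \frac{89 \left|{\omega}\right|}{5}}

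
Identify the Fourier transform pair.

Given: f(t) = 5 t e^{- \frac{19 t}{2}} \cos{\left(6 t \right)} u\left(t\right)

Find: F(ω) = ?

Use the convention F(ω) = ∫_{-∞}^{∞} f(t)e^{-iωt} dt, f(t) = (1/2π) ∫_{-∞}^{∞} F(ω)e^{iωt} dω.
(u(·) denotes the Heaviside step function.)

F(ω) = \frac{20 \left(\left(2 i \omega + 19\right)^{2} - 144\right)}{\left(\left(2 i \omega + 19\right)^{2} + 144\right)^{2}}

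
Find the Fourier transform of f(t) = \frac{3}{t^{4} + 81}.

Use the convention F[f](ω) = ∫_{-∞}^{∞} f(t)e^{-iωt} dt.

F(ω) = \frac{\pi e^{- \frac{3 \sqrt{2} \left|{\omega}\right|}{2}} \sin{\left(\frac{3 \sqrt{2} \left|{\omega}\right|}{2} + \frac{\pi}{4} \right)}}{9}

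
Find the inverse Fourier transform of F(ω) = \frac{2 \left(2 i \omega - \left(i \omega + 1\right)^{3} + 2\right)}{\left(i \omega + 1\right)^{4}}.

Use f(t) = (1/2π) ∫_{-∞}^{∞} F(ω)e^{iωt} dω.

f(t) = 2 \left(t^{2} - 1\right) e^{- t} u\left(t\right)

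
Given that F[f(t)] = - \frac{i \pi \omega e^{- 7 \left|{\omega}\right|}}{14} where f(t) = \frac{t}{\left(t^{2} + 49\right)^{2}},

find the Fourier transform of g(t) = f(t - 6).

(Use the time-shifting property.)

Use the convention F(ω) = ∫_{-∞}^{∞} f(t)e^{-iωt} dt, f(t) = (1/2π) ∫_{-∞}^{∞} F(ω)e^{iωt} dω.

F[g](ω) = - \frac{i \pi \omega e^{- 6 i \omega - 7 \left|{\omega}\right|}}{14}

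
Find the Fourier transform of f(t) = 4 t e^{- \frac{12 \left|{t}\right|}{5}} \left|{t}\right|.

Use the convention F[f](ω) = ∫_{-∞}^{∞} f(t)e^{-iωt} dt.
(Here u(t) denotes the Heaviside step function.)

F(ω) = \frac{10000 i \omega \left(25 \omega^{2} - 432\right)}{\left(25 \omega^{2} + 144\right)^{3}}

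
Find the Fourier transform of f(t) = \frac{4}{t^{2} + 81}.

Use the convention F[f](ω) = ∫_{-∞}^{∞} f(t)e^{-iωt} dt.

F(ω) = \frac{4 \pi e^{- 9 \left|{\omega}\right|}}{9}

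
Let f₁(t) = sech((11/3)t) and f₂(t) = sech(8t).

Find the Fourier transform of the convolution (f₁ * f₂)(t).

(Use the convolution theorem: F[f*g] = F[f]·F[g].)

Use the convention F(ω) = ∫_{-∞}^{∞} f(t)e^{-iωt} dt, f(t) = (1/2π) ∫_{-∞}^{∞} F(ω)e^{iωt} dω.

F[f₁*f₂](ω) = \frac{3 \pi^{2}}{88 \cosh{\left(\frac{\pi \omega}{16} \right)} \cosh{\left(\frac{3 \pi \omega}{22} \right)}}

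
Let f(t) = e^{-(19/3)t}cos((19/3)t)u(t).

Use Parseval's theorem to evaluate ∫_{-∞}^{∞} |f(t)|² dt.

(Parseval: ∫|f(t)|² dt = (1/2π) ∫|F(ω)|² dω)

∫|f(t)|² dt = \frac{9}{152}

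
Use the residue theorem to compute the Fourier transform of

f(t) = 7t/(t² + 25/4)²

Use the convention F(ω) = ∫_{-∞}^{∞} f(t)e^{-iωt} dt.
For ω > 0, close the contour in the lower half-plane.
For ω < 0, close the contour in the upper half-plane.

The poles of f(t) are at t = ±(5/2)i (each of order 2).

Let g(z) = f(z)e^{-iωz}; for large |z| the factor e^{-iωz} decays in the lower half-plane when ω > 0 and in the upper half-plane when ω < 0.

Case ω > 0 (lower half-plane, clockwise contour ⇒ F(ω) = -2πi·ΣRes):
  Res_{z = - \frac{5 i}{2}} g(z) = \frac{7 \omega e^{- \frac{5 \omega}{2}}}{10} (pole of order 2)
  F(ω) = -2πi·ΣRes = - \frac{7 i \pi \omega e^{- \frac{5 \omega}{2}}}{5}

Case ω < 0 (upper half-plane, counterclockwise contour ⇒ F(ω) = +2πi·ΣRes):
  Res_{z = \frac{5 i}{2}} g(z) = - \frac{7 \omega e^{\frac{5 \omega}{2}}}{10} (pole of order 2)
  F(ω) = 2πi·ΣRes = - \frac{7 i \pi \omega e^{\frac{5 \omega}{2}}}{5}

Both cases combine into a single formula in |ω|:

F(ω) = - \frac{7 i \pi \omega e^{- \frac{5 \left|{\omega}\right|}{2}}}{5}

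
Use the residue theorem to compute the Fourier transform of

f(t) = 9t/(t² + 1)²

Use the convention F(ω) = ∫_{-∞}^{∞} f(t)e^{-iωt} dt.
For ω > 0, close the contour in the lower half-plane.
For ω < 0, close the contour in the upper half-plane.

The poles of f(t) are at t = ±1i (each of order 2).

Let g(z) = f(z)e^{-iωz}; for large |z| the factor e^{-iωz} decays in the lower half-plane when ω > 0 and in the upper half-plane when ω < 0.

Case ω > 0 (lower half-plane, clockwise contour ⇒ F(ω) = -2πi·ΣRes):
  Res_{z = - i} g(z) = \frac{9 \omega e^{- \omega}}{4} (pole of order 2)
  F(ω) = -2πi·ΣRes = - \frac{9 i \pi \omega e^{- \omega}}{2}

Case ω < 0 (upper half-plane, counterclockwise contour ⇒ F(ω) = +2πi·ΣRes):
  Res_{z = i} g(z) = - \frac{9 \omega e^{\omega}}{4} (pole of order 2)
  F(ω) = 2πi·ΣRes = - \frac{9 i \pi \omega e^{\omega}}{2}

Both cases combine into a single formula in |ω|:

F(ω) = - \frac{9 i \pi \omega e^{- \left|{\omega}\right|}}{2}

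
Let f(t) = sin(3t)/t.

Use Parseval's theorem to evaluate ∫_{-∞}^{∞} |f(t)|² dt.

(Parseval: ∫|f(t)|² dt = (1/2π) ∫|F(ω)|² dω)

∫|f(t)|² dt = 3 \pi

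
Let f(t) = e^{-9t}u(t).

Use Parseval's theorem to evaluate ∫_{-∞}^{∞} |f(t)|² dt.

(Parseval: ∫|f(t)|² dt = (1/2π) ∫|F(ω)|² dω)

∫|f(t)|² dt = \frac{1}{18}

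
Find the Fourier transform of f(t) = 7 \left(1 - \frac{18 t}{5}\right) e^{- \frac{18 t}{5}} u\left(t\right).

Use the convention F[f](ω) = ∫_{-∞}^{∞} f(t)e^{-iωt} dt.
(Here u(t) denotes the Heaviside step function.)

F(ω) = \frac{175 i \omega}{- 25 \omega^{2} + 180 i \omega + 324}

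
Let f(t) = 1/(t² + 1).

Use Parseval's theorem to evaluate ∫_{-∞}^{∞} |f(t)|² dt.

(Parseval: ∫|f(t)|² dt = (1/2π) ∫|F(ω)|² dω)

∫|f(t)|² dt = \frac{\pi}{2}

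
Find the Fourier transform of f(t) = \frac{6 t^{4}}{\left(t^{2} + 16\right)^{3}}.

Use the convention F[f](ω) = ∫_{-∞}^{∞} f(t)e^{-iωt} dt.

F(ω) = \frac{3 \pi \left(16 \omega^{2} - 20 \left|{\omega}\right| + 3\right) e^{- 4 \left|{\omega}\right|}}{16}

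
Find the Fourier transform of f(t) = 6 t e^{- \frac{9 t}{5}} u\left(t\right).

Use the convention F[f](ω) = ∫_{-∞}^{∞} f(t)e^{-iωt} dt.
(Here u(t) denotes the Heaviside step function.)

F(ω) = \frac{150}{\left(5 i \omega + 9\right)^{2}}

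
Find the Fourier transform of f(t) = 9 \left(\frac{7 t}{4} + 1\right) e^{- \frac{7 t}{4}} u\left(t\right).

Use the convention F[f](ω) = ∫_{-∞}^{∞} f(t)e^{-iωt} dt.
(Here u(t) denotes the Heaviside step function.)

F(ω) = \frac{72 \left(- 2 i \omega - 7\right)}{16 \omega^{2} - 56 i \omega - 49}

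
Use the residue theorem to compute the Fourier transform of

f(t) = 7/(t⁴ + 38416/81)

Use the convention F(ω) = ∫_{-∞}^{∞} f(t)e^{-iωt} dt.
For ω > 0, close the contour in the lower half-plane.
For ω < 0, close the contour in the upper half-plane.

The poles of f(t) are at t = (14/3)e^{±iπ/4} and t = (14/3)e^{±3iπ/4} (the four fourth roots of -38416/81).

Let g(z) = f(z)e^{-iωz}; for large |z| the factor e^{-iωz} decays in the lower half-plane when ω > 0 and in the upper half-plane when ω < 0.

Case ω > 0 (lower half-plane, clockwise contour ⇒ F(ω) = -2πi·ΣRes):
  Res_{z = - \frac{7 \sqrt{2}}{3} - \frac{7 \sqrt{2} i}{3}} g(z) = \frac{27 \sqrt{2} i \left(1 - i\right) e^{\frac{7 \sqrt{2} \omega \left(-1 + i\right)}{3}}}{3136}
  Res_{z = \frac{7 \sqrt{2}}{3} - \frac{7 \sqrt{2} i}{3}} g(z) = \frac{27 \sqrt{2} i \left(1 + i\right) e^{- \frac{7 \sqrt{2} \omega \left(1 + i\right)}{3}}}{3136}
  F(ω) = -2πi·ΣRes = \frac{27 \sqrt{2} \pi \left(1 - i\right) \left(e^{\frac{14 \sqrt{2} i \omega}{3}} + i\right) e^{- \frac{7 \sqrt{2} \omega \left(1 + i\right)}{3}}}{1568} = \frac{27 \pi e^{- \frac{7 \sqrt{2} \omega}{3}} \sin{\left(\frac{7 \sqrt{2} \omega}{3} + \frac{\pi}{4} \right)}}{392}

Case ω < 0 (upper half-plane, counterclockwise contour ⇒ F(ω) = +2πi·ΣRes):
  Res_{z = \frac{7 \sqrt{2}}{3} + \frac{7 \sqrt{2} i}{3}} g(z) = \frac{27 \sqrt{2} i \left(-1 + i\right) e^{\frac{7 \sqrt{2} \omega \left(1 - i\right)}{3}}}{3136}
  Res_{z = - \frac{7 \sqrt{2}}{3} + \frac{7 \sqrt{2} i}{3}} g(z) = \frac{27 \sqrt{2} \left(1 - i\right) e^{\frac{7 \sqrt{2} \omega \left(1 + i\right)}{3}}}{3136}
  F(ω) = 2πi·ΣRes = - \frac{27 \sqrt{2} i \pi \left(i \left(1 - i\right) e^{\frac{7 \sqrt{2} \omega \left(1 - i\right)}{3}} - \left(1 - i\right) e^{\frac{7 \sqrt{2} \omega \left(1 + i\right)}{3}}\right)}{1568} = \frac{27 \pi e^{\frac{7 \sqrt{2} \omega}{3}} \cos{\left(\frac{7 \sqrt{2} \omega}{3} + \frac{\pi}{4} \right)}}{392}

Both cases combine into a single formula in |ω|:

F(ω) = \frac{27 \pi e^{- \frac{7 \sqrt{2} \left|{\omega}\right|}{3}} \sin{\left(\frac{7 \sqrt{2} \left|{\omega}\right|}{3} + \frac{\pi}{4} \right)}}{392}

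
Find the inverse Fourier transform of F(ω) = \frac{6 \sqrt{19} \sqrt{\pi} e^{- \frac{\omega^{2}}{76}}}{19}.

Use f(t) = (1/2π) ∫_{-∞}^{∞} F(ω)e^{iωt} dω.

f(t) = 6 e^{- 19 t^{2}}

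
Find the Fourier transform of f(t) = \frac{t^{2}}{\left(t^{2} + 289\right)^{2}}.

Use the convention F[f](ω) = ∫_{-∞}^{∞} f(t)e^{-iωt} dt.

F(ω) = \frac{\pi \left(1 - 17 \left|{\omega}\right|\right) e^{- 17 \left|{\omega}\right|}}{34}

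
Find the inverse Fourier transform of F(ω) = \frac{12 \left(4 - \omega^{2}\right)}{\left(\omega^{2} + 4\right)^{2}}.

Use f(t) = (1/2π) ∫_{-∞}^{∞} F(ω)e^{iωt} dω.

f(t) = 6 e^{- 2 \left|{t}\right|} \left|{t}\right|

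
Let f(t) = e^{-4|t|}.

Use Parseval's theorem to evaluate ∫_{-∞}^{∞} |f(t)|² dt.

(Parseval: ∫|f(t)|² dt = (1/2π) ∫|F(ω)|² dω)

∫|f(t)|² dt = \frac{1}{4}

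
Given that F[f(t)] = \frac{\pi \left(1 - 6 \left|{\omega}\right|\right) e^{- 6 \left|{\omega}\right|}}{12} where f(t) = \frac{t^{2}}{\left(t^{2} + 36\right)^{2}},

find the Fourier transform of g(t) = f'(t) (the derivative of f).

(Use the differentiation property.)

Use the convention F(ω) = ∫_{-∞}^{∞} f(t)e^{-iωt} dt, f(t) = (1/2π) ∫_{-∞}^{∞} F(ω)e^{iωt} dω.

F[g](ω) = \frac{i \pi \omega \left(1 - 6 \left|{\omega}\right|\right) e^{- 6 \left|{\omega}\right|}}{12}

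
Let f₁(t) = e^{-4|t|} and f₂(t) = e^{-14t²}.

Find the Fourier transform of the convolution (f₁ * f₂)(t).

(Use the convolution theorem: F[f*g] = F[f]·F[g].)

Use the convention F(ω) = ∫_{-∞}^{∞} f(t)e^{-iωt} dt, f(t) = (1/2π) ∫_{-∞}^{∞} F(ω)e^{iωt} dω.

F[f₁*f₂](ω) = \frac{4 \sqrt{14} \sqrt{\pi} e^{- \frac{\omega^{2}}{56}}}{7 \left(\omega^{2} + 16\right)}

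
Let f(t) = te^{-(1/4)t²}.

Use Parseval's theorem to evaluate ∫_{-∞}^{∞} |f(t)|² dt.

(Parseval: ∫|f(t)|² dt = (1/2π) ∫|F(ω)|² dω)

∫|f(t)|² dt = \sqrt{2} \sqrt{\pi}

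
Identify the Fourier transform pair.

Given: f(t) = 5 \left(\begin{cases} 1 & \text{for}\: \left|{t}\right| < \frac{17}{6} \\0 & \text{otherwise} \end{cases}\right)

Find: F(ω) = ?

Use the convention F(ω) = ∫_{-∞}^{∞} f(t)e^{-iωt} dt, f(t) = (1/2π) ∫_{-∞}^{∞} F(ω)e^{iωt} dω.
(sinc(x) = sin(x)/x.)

F(ω) = \frac{85 \operatorname{sinc}{\left(\frac{17 \omega}{6} \right)}}{3}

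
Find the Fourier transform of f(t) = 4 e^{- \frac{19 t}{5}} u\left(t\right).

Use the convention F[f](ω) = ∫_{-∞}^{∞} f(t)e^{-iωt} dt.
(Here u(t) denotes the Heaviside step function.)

F(ω) = \frac{20}{5 i \omega + 19}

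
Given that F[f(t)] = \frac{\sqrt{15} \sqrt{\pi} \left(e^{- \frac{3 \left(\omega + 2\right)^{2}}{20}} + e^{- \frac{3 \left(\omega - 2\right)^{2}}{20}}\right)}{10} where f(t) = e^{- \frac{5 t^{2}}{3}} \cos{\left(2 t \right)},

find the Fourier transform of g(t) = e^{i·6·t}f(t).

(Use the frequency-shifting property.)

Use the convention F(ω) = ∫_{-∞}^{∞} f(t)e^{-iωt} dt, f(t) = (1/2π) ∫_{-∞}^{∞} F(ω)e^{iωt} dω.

F[g](ω) = \frac{\sqrt{15} \sqrt{\pi} \left(e^{\frac{6 \omega}{5}} + e^{\frac{36}{5}}\right) e^{- \frac{3 \omega^{2}}{20} + \frac{6 \omega}{5} - \frac{48}{5}}}{10}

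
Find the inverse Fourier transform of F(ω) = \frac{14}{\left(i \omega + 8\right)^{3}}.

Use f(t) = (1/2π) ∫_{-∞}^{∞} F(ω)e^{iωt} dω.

f(t) = 7 t^{2} e^{- 8 t} u\left(t\right)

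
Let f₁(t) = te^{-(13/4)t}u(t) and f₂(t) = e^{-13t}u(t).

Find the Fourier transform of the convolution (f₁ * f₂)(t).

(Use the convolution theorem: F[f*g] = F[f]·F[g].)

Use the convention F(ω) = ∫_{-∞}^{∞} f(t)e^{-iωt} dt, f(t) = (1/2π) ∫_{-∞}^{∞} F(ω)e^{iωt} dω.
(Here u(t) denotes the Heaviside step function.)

F[f₁*f₂](ω) = \frac{16}{\left(i \omega + 13\right) \left(4 i \omega + 13\right)^{2}}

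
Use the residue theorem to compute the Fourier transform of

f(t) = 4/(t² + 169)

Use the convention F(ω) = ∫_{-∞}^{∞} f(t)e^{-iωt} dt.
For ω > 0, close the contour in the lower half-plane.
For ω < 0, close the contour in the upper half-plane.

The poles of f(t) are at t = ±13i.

Let g(z) = f(z)e^{-iωz}; for large |z| the factor e^{-iωz} decays in the lower half-plane when ω > 0 and in the upper half-plane when ω < 0.

Case ω > 0 (lower half-plane, clockwise contour ⇒ F(ω) = -2πi·ΣRes):
  Res_{z = - 13 i} g(z) = \frac{2 i e^{- 13 \omega}}{13}
  F(ω) = -2πi·ΣRes = \frac{4 \pi e^{- 13 \omega}}{13}

Case ω < 0 (upper half-plane, counterclockwise contour ⇒ F(ω) = +2πi·ΣRes):
  Res_{z = 13 i} g(z) = - \frac{2 i e^{13 \omega}}{13}
  F(ω) = 2πi·ΣRes = \frac{4 \pi e^{13 \omega}}{13}

Both cases combine into a single formula in |ω|:

F(ω) = \frac{4 \pi e^{- 13 \left|{\omega}\right|}}{13}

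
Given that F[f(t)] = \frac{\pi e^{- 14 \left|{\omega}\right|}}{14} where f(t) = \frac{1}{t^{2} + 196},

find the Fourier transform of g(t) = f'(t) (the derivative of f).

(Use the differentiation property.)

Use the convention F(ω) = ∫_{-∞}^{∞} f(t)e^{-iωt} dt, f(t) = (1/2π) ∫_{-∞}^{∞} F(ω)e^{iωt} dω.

F[g](ω) = \frac{i \pi \omega e^{- 14 \left|{\omega}\right|}}{14}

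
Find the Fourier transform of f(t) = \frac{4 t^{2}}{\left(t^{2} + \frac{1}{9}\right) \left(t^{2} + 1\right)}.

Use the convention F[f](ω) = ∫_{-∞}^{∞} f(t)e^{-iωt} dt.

F(ω) = \frac{9 \pi e^{- \left|{\omega}\right|}}{2} - \frac{3 \pi e^{- \frac{\left|{\omega}\right|}{3}}}{2}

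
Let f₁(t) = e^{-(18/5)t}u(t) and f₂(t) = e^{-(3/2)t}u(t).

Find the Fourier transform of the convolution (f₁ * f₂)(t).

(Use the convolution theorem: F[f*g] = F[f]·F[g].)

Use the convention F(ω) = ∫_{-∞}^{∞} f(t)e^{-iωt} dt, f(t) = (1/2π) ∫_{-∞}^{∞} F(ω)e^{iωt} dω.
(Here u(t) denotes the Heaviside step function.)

F[f₁*f₂](ω) = \frac{10}{- 10 \omega^{2} + 51 i \omega + 54}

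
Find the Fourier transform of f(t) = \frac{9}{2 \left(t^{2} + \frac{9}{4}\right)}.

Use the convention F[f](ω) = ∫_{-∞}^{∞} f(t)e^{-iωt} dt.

F(ω) = 3 \pi e^{- \frac{3 \left|{\omega}\right|}{2}}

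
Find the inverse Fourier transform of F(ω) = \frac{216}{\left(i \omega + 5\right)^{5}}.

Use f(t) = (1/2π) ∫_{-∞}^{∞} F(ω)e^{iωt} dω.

f(t) = 9 t^{4} e^{- 5 t} u\left(t\right)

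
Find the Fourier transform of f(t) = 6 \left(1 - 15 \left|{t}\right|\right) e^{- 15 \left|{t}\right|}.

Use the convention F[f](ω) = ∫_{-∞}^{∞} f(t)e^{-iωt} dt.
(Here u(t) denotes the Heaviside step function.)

F(ω) = \frac{360 \omega^{2}}{\left(\omega^{2} + 225\right)^{2}}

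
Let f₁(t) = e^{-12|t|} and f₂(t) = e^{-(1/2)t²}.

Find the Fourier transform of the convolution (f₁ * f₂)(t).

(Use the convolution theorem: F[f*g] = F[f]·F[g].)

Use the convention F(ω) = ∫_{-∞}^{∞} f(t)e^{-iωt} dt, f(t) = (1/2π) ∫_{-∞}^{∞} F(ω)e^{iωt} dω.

F[f₁*f₂](ω) = \frac{24 \sqrt{2} \sqrt{\pi} e^{- \frac{\omega^{2}}{2}}}{\omega^{2} + 144}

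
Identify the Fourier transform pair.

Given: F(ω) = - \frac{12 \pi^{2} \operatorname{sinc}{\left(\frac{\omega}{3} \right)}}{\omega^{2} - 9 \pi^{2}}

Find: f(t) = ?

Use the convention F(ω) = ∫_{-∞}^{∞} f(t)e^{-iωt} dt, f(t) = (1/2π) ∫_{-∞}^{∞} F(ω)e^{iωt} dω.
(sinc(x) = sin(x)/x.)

f(t) = 4 \left(\begin{cases} \frac{\cos{\left(3 \pi t \right)}}{2} + \frac{1}{2} & \text{for}\: \left|{t}\right| < \frac{1}{3} \\0 & \text{otherwise} \end{cases}\right)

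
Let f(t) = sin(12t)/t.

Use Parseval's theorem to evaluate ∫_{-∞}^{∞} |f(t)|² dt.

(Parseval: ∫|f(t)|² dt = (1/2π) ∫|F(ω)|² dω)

∫|f(t)|² dt = 12 \pi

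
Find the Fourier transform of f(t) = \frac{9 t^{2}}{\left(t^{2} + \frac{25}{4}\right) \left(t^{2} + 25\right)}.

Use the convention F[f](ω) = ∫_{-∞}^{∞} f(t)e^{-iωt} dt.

F(ω) = \frac{12 \pi e^{- 5 \left|{\omega}\right|}}{5} - \frac{6 \pi e^{- \frac{5 \left|{\omega}\right|}{2}}}{5}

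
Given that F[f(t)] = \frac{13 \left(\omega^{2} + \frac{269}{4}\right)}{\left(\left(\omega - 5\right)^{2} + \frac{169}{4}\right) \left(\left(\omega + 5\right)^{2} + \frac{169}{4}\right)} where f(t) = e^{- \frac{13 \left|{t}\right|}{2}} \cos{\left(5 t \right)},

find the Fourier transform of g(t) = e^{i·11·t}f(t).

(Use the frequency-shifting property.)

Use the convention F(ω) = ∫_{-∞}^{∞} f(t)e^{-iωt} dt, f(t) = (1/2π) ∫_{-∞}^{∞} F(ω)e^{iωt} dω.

F[g](ω) = \frac{52 \left(4 \left(\omega - 11\right)^{2} + 269\right)}{\left(4 \left(\omega - 16\right)^{2} + 169\right) \left(4 \left(\omega - 6\right)^{2} + 169\right)}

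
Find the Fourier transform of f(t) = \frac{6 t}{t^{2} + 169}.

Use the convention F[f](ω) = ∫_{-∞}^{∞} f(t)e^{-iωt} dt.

F(ω) = - 6 i \pi e^{- 13 \left|{\omega}\right|} \operatorname{sign}{\left(\omega \right)}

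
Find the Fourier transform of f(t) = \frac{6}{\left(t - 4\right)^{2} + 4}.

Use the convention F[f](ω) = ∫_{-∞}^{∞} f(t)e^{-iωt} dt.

F(ω) = 3 \pi e^{- 4 i \omega - 2 \left|{\omega}\right|}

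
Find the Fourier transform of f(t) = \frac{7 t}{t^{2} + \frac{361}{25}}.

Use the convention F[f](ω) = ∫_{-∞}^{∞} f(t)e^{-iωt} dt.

F(ω) = - 7 i \pi e^{- \frac{19 \left|{\omega}\right|}{5}} \operatorname{sign}{\left(\omega \right)}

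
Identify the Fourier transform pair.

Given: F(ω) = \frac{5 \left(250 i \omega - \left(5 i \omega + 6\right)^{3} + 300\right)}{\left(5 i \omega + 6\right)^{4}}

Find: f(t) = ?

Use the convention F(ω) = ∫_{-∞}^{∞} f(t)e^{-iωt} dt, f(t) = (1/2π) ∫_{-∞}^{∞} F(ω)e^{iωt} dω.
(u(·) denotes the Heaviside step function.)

f(t) = \left(t^{2} - 1\right) e^{- \frac{6 t}{5}} u\left(t\right)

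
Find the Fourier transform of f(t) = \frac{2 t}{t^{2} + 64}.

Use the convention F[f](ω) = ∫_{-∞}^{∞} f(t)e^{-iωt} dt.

F(ω) = - 2 i \pi e^{- 8 \left|{\omega}\right|} \operatorname{sign}{\left(\omega \right)}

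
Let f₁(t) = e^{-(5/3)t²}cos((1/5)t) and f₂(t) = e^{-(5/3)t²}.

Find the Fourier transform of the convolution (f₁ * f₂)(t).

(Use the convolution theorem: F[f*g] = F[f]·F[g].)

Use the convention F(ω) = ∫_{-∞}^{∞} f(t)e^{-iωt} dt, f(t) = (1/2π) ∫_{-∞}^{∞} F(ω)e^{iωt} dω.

F[f₁*f₂](ω) = \frac{3 \pi \left(e^{\frac{3 \omega}{25}} + 1\right) e^{- \frac{3 \omega^{2}}{10} - \frac{3 \omega}{50} - \frac{3}{500}}}{10}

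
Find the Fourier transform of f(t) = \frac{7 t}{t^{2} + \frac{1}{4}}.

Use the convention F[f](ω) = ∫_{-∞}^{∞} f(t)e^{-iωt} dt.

F(ω) = - 7 i \pi e^{- \frac{\left|{\omega}\right|}{2}} \operatorname{sign}{\left(\omega \right)}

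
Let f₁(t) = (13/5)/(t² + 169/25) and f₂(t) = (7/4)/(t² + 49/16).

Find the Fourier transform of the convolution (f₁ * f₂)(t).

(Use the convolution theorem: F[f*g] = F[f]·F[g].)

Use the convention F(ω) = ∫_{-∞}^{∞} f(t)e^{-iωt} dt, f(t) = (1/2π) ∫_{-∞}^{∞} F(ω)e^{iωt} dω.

F[f₁*f₂](ω) = \pi^{2} e^{- \frac{87 \left|{\omega}\right|}{20}}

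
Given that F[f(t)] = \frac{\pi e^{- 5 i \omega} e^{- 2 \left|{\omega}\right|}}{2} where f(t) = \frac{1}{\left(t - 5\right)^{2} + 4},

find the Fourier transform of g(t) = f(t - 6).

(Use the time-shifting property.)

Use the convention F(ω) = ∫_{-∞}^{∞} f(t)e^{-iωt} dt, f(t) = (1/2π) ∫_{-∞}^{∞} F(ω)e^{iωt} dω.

F[g](ω) = \frac{\pi e^{- 11 i \omega - 2 \left|{\omega}\right|}}{2}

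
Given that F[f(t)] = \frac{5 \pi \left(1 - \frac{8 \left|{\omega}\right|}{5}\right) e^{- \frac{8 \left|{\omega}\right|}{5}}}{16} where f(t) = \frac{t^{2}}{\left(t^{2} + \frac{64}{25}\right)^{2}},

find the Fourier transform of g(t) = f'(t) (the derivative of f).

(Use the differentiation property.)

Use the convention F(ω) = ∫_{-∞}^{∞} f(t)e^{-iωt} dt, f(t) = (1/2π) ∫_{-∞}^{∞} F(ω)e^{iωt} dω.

F[g](ω) = \frac{i \pi \omega \left(5 - 8 \left|{\omega}\right|\right) e^{- \frac{8 \left|{\omega}\right|}{5}}}{16}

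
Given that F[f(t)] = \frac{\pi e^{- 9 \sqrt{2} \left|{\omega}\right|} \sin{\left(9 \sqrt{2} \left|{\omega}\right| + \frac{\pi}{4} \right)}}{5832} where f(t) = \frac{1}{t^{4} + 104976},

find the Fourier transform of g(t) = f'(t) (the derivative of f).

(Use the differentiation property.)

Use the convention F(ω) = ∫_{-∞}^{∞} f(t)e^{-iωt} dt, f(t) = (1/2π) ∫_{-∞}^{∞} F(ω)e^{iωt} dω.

F[g](ω) = \frac{i \pi \omega e^{- 9 \sqrt{2} \left|{\omega}\right|} \sin{\left(9 \sqrt{2} \left|{\omega}\right| + \frac{\pi}{4} \right)}}{5832}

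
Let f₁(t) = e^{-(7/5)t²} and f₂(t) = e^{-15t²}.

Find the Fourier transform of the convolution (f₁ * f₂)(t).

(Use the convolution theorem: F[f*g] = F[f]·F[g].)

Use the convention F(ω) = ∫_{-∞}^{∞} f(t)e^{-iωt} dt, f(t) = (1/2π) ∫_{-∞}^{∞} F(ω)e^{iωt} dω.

F[f₁*f₂](ω) = \frac{\sqrt{21} \pi e^{- \frac{41 \omega^{2}}{210}}}{21}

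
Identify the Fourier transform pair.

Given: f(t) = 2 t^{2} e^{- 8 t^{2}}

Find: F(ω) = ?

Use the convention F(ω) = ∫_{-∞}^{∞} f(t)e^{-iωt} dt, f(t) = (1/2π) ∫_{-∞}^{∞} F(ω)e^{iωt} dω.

F(ω) = \frac{\sqrt{2} \sqrt{\pi} \left(16 - \omega^{2}\right) e^{- \frac{\omega^{2}}{32}}}{512}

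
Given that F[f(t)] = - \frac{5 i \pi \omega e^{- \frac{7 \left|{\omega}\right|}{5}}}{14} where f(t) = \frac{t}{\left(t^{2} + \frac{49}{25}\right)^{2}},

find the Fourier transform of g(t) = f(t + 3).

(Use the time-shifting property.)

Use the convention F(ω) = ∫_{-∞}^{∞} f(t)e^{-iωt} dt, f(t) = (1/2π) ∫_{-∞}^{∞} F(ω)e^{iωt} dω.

F[g](ω) = - \frac{5 i \pi \omega e^{3 i \omega - \frac{7 \left|{\omega}\right|}{5}}}{14}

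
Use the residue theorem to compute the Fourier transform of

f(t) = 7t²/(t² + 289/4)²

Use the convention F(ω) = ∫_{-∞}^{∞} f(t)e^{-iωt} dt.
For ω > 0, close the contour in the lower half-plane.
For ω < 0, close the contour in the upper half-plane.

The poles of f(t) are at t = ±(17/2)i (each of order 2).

Let g(z) = f(z)e^{-iωz}; for large |z| the factor e^{-iωz} decays in the lower half-plane when ω > 0 and in the upper half-plane when ω < 0.

Case ω > 0 (lower half-plane, clockwise contour ⇒ F(ω) = -2πi·ΣRes):
  Res_{z = - \frac{17 i}{2}} g(z) = \frac{7 i \left(2 - 17 \omega\right) e^{- \frac{17 \omega}{2}}}{68} (pole of order 2)
  F(ω) = -2πi·ΣRes = \frac{7 \pi \left(2 - 17 \omega\right) e^{- \frac{17 \omega}{2}}}{34}

Case ω < 0 (upper half-plane, counterclockwise contour ⇒ F(ω) = +2πi·ΣRes):
  Res_{z = \frac{17 i}{2}} g(z) = \frac{7 i \left(- 17 \omega - 2\right) e^{\frac{17 \omega}{2}}}{68} (pole of order 2)
  F(ω) = 2πi·ΣRes = \frac{7 \pi \left(17 \omega + 2\right) e^{\frac{17 \omega}{2}}}{34}

Both cases combine into a single formula in |ω|:

F(ω) = \frac{7 \pi \left(2 - 17 \left|{\omega}\right|\right) e^{- \frac{17 \left|{\omega}\right|}{2}}}{34}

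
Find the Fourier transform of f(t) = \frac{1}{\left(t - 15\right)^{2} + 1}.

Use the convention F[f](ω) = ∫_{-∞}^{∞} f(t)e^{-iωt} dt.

F(ω) = \pi e^{- 15 i \omega - \left|{\omega}\right|}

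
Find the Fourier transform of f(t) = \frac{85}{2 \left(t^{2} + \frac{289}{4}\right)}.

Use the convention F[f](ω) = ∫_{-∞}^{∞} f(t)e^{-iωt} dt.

F(ω) = 5 \pi e^{- \frac{17 \left|{\omega}\right|}{2}}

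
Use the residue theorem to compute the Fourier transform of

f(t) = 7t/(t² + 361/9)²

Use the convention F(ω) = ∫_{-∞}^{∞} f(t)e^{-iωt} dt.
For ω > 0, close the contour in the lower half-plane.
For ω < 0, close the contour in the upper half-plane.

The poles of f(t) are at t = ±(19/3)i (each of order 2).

Let g(z) = f(z)e^{-iωz}; for large |z| the factor e^{-iωz} decays in the lower half-plane when ω > 0 and in the upper half-plane when ω < 0.

Case ω > 0 (lower half-plane, clockwise contour ⇒ F(ω) = -2πi·ΣRes):
  Res_{z = - \frac{19 i}{3}} g(z) = \frac{21 \omega e^{- \frac{19 \omega}{3}}}{76} (pole of order 2)
  F(ω) = -2πi·ΣRes = - \frac{21 i \pi \omega e^{- \frac{19 \omega}{3}}}{38}

Case ω < 0 (upper half-plane, counterclockwise contour ⇒ F(ω) = +2πi·ΣRes):
  Res_{z = \frac{19 i}{3}} g(z) = - \frac{21 \omega e^{\frac{19 \omega}{3}}}{76} (pole of order 2)
  F(ω) = 2πi·ΣRes = - \frac{21 i \pi \omega e^{\frac{19 \omega}{3}}}{38}

Both cases combine into a single formula in |ω|:

F(ω) = - \frac{21 i \pi \omega e^{- \frac{19 \left|{\omega}\right|}{3}}}{38}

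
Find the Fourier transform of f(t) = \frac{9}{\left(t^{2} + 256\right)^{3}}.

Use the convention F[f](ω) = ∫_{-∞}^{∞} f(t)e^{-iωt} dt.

F(ω) = \frac{9 \pi \left(256 \omega^{2} + 48 \left|{\omega}\right| + 3\right) e^{- 16 \left|{\omega}\right|}}{8388608}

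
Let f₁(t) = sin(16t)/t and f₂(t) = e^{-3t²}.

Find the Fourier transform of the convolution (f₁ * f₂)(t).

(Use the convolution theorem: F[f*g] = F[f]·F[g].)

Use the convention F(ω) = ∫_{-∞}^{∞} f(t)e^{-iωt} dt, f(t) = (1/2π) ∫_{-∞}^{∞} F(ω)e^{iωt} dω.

F[f₁*f₂](ω) = \begin{cases} \frac{\sqrt{3} \pi^{\frac{3}{2}} e^{- \frac{\omega^{2}}{12}}}{3} & \text{for}\: \omega > -16 \wedge \omega < 16 \\0 & \text{otherwise} \end{cases}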